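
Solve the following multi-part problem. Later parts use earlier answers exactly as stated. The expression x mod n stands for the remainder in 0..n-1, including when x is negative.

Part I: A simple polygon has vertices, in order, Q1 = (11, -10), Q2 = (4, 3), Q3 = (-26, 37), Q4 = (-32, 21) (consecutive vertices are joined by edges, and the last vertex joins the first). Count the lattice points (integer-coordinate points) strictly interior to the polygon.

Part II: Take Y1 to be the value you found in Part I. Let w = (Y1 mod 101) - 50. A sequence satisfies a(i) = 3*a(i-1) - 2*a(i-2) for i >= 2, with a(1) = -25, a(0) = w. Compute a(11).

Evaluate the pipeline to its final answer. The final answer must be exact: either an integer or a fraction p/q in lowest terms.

38849

Part I: cross terms: (11*3 - 4*-10)=73, (4*37 - -26*3)=226, (-26*21 - -32*37)=638, (-32*-10 - 11*21)=89; twice the area = |1026| = 1026; area = 513; boundary points = 1 + 2 + 2 + 1 = 6; strictly interior points = area - boundary/2 + 1 = 511; answer 511
Part II: Y1 = 511; w = -44; a(2) = 3*(-25) - 2*(-44) = 13; iterating: a(2)=13, a(3)=89, a(4)=241, a(5)=545, a(6)=1153, a(7)=2369, a(8)=4801, a(9)=9665, a(10)=19393, a(11)=38849; answer 38849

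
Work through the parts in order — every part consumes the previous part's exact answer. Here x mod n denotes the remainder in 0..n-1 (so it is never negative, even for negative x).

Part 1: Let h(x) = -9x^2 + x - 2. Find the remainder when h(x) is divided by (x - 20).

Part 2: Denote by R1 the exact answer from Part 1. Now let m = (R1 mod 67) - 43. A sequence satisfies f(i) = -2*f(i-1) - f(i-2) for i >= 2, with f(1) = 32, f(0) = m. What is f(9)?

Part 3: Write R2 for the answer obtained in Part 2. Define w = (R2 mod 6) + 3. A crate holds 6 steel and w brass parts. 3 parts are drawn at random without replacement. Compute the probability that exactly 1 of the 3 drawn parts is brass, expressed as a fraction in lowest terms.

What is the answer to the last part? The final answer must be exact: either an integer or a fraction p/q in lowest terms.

105/286

Part 1: remainder = value at the root: -9*(20)^2 + 1*(20)^1 - 2 = (-3600) + (20) + (-2) = -3582; answer -3582
Part 2: R1 = -3582; m = -7; f(2) = -2*(32) - 1*(-7) = -57; iterating: f(2)=-57, f(3)=82, f(4)=-107, f(5)=132, f(6)=-157, f(7)=182, f(8)=-207, f(9)=232; answer 232
Part 3: R2 = 232; w = 7; total draws C(13,3) = 286; favorable C(7,1)*C(6,2) = 105; P = 105/286; answer 105/286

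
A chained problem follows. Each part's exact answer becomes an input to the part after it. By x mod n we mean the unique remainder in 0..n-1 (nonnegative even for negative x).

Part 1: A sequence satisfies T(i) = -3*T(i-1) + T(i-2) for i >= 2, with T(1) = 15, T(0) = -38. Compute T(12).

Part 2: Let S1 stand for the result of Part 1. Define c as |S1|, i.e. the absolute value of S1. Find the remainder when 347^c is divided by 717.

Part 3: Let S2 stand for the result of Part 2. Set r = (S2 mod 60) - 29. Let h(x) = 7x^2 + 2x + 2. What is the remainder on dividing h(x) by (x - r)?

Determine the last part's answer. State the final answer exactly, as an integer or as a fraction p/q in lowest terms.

2842

Part 1: T(2) = -3*(15) + 1*(-38) = -83; iterating: T(2)=-83, T(3)=264, T(4)=-875, T(5)=2889, T(6)=-9542, T(7)=31515, T(8)=-104087, T(9)=343776, T(10)=-1135415, T(11)=3750021, T(12)=-12385478; answer -12385478
Part 2: S1 = -12385478; c = 12385478; squarings mod 717: 347^1=347, 347^2=670, 347^4=58, 347^8=496, 347^16=85, 347^32=55, 347^64=157, 347^128=271, 347^256=307, 347^512=322, 347^1024=436, 347^2048=91, 347^4096=394, 347^8192=364, 347^16384=568, 347^32768=691, 347^65536=676, 347^131072=247, 347^262144=64, 347^524288=511, 347^1048576=133, 347^2097152=481, 347^4194304=487, 347^8388608=559; 347^12385478 = 347^2 * 347^4 * 347^64 * 347^128 * 347^1024 * 347^2048 * 347^4096 * 347^8192 * 347^16384 * 347^32768 * 347^262144 * 347^524288 * 347^1048576 * 347^2097152 * 347^8388608 = 529 (mod 717); answer 529
Part 3: S2 = 529; r = 20; remainder = value at the root: 7*(20)^2 + 2*(20)^1 + 2 = (2800) + (40) + (2) = 2842; answer 2842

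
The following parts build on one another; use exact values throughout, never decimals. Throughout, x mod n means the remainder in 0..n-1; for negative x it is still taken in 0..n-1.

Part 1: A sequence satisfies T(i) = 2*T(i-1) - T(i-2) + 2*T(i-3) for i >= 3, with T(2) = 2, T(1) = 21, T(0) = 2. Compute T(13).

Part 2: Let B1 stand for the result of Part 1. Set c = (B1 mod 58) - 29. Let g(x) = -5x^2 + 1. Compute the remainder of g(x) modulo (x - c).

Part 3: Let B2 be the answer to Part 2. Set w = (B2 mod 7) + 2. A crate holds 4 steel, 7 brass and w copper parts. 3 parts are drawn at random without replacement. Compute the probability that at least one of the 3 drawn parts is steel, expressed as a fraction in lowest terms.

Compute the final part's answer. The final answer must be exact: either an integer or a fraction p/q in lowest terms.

Part 1: T(3) = 2*(2) - 1*(21) + 2*(2) = -13; iterating: T(3)=-13, T(4)=14, T(5)=45, T(6)=50, T(7)=83, T(8)=206, T(9)=429, T(10)=818, T(11)=1619, T(12)=3278, T(13)=6573; answer 6573
Part 2: B1 = 6573; c = -10; remainder = value at the root: -5*(-10)^2 + 1 = (-500) + (1) = -499; answer -499
Part 3: B2 = -499; w = 7; total draws C(18,3) = 816; complement C(14,3) = 364; favorable 816 - 364 = 452; P = 113/204; answer 113/204

113/204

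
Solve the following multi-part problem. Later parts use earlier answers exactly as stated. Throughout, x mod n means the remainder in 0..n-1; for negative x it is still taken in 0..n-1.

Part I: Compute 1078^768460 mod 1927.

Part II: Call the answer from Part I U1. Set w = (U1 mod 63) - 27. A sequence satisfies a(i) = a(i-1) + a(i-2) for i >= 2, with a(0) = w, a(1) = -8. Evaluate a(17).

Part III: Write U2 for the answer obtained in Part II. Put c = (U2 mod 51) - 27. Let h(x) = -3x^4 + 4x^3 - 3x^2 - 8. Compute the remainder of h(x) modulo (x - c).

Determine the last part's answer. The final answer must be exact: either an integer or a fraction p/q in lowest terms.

Part I: squarings mod 1927: 1078^1=1078, 1078^2=103, 1078^4=974, 1078^8=592, 1078^16=1677, 1078^32=836, 1078^64=1322, 1078^128=1822, 1078^256=1390, 1078^512=1246, 1078^1024=1281, 1078^2048=1084, 1078^4096=1513, 1078^8192=1820, 1078^16384=1814, 1078^32768=1207, 1078^65536=37, 1078^131072=1369, 1078^262144=1117, 1078^524288=920; 1078^768460 = 1078^4 * 1078^8 * 1078^64 * 1078^128 * 1078^256 * 1078^2048 * 1078^4096 * 1078^8192 * 1078^32768 * 1078^65536 * 1078^131072 * 1078^524288 = 1106 (mod 1927); answer 1106
Part II: U1 = 1106; w = 8; a(2) = 1*(-8) + 1*(8) = 0; iterating: a(2)=0, a(3)=-8, a(4)=-8, a(5)=-16, a(6)=-24, a(7)=-40, a(8)=-64, a(9)=-104, a(10)=-168, a(11)=-272, a(12)=-440, a(13)=-712, a(14)=-1152, a(15)=-1864, a(16)=-3016, a(17)=-4880; answer -4880
Part III: U2 = -4880; c = -11; remainder = value at the root: -3*(-11)^4 + 4*(-11)^3 - 3*(-11)^2 - 8 = (-43923) + (-5324) + (-363) + (-8) = -49618; answer -49618

-49618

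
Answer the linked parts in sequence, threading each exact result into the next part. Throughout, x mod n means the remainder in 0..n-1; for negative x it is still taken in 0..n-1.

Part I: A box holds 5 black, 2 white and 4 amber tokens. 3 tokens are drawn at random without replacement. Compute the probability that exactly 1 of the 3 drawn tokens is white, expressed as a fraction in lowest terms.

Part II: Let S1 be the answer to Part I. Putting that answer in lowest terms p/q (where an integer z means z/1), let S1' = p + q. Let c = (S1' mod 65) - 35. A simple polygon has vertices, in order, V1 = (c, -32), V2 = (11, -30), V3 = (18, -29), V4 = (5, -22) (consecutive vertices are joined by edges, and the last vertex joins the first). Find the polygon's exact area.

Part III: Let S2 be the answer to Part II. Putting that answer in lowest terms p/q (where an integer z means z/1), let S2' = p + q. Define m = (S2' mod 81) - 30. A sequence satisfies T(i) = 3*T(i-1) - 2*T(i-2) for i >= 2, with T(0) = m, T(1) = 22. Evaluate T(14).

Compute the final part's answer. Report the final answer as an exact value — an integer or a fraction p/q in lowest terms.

Part I: total draws C(11,3) = 165; favorable C(2,1)*C(9,2) = 72; P = 24/55; answer 24/55
Part II: S1 = 24/55; threaded value p + q = 79; c = -21; cross terms: (-21*-30 - 11*-32)=982, (11*-29 - 18*-30)=221, (18*-22 - 5*-29)=-251, (5*-32 - -21*-22)=-622; twice the area = |330| = 330; area = 165; answer 165
Part III: S2 = 165; threaded value p + q = 166; m = -26; T(2) = 3*(22) - 2*(-26) = 118; iterating: T(2)=118, T(3)=310, T(4)=694, T(5)=1462, T(6)=2998, T(7)=6070, T(8)=12214, T(9)=24502, T(10)=49078, T(11)=98230, T(12)=196534, T(13)=393142, T(14)=786358; answer 786358

786358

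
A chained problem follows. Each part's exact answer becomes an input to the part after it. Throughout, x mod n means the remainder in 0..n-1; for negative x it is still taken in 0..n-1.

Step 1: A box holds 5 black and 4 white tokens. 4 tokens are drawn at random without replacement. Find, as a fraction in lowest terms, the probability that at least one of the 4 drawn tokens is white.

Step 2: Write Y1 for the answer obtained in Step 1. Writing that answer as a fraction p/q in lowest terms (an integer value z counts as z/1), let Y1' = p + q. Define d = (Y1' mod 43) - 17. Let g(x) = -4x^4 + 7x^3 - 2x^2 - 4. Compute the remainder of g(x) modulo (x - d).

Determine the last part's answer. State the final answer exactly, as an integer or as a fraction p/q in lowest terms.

Step 1: total draws C(9,4) = 126; complement C(5,4) = 5; favorable 126 - 5 = 121; P = 121/126; answer 121/126
Step 2: Y1 = 121/126; threaded value p + q = 247; d = 15; remainder = value at the root: -4*(15)^4 + 7*(15)^3 - 2*(15)^2 - 4 = (-202500) + (23625) + (-450) + (-4) = -179329; answer -179329

-179329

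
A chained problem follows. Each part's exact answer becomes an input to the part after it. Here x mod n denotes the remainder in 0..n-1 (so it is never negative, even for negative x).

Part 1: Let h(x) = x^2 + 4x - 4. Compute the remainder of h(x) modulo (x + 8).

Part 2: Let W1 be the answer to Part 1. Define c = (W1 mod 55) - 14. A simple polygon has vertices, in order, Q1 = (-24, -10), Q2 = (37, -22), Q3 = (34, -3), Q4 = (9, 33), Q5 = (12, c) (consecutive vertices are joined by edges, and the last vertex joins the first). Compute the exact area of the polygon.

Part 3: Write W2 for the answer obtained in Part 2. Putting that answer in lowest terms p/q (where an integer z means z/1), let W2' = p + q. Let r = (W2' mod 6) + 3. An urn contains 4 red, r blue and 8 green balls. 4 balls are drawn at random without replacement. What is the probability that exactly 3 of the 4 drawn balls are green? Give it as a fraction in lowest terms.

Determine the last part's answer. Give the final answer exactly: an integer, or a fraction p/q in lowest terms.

18/85

Part 1: remainder = value at the root: 1*(-8)^2 + 4*(-8)^1 - 4 = (64) + (-32) + (-4) = 28; answer 28
Part 2: W1 = 28; c = 14; cross terms: (-24*-22 - 37*-10)=898, (37*-3 - 34*-22)=637, (34*33 - 9*-3)=1149, (9*14 - 12*33)=-270, (12*-10 - -24*14)=216; twice the area = |2630| = 2630; area = 1315; answer 1315
Part 3: W2 = 1315; threaded value p + q = 1316; r = 5; total draws C(17,4) = 2380; favorable C(8,3)*C(9,1) = 504; P = 18/85; answer 18/85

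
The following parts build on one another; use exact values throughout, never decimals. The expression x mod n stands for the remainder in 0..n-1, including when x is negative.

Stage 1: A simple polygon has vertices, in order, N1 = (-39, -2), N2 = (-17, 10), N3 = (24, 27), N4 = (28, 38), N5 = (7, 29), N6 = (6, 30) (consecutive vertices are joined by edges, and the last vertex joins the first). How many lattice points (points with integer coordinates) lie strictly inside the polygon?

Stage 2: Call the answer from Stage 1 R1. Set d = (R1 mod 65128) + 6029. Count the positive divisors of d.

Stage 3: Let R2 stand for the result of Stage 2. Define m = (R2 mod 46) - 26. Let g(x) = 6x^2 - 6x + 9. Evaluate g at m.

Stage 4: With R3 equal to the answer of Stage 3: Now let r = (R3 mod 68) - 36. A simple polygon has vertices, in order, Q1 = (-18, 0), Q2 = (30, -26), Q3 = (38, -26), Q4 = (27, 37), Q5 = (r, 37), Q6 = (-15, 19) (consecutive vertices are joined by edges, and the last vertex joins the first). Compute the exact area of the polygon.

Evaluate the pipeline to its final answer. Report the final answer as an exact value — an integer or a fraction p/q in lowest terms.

2259

Stage 1: cross terms: (-39*10 - -17*-2)=-424, (-17*27 - 24*10)=-699, (24*38 - 28*27)=156, (28*29 - 7*38)=546, (7*30 - 6*29)=36, (6*-2 - -39*30)=1158; twice the area = |773| = 773; area = 773/2; boundary points = 2 + 1 + 1 + 3 + 1 + 1 = 9; strictly interior points = area - boundary/2 + 1 = 383; answer 383
Stage 2: R1 = 383; d = 6412; 6412 = 2^2 * 7 * 229; number of divisors = (2+1) * (1+1) * (1+1) = 12; answer 12
Stage 3: R2 = 12; m = -14; 6*(-14)^2 - 6*(-14)^1 + 9 = (1176) + (84) + (9) = 1269; answer 1269
Stage 4: R3 = 1269; r = 9; cross terms: (-18*-26 - 30*0)=468, (30*-26 - 38*-26)=208, (38*37 - 27*-26)=2108, (27*37 - 9*37)=666, (9*19 - -15*37)=726, (-15*0 - -18*19)=342; twice the area = |4518| = 4518; area = 2259; answer 2259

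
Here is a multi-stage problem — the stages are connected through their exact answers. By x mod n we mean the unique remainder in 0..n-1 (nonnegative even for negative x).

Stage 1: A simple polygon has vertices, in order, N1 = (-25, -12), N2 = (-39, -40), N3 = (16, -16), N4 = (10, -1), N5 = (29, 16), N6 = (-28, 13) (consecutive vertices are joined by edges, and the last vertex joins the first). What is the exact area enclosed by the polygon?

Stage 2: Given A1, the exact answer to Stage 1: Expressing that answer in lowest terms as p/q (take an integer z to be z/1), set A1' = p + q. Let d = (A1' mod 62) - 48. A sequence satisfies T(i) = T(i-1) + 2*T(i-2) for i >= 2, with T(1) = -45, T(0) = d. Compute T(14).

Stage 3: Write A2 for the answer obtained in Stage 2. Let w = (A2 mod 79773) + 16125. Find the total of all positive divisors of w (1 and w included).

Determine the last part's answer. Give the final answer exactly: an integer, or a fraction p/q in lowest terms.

Stage 1: cross terms: (-25*-40 - -39*-12)=532, (-39*-16 - 16*-40)=1264, (16*-1 - 10*-16)=144, (10*16 - 29*-1)=189, (29*13 - -28*16)=825, (-28*-12 - -25*13)=661; twice the area = |3615| = 3615; area = 3615/2; answer 3615/2
Stage 2: A1 = 3615/2; threaded value p + q = 3617; d = -27; T(2) = 1*(-45) + 2*(-27) = -99; iterating: T(2)=-99, T(3)=-189, T(4)=-387, T(5)=-765, T(6)=-1539, T(7)=-3069, T(8)=-6147, T(9)=-12285, T(10)=-24579, T(11)=-49149, T(12)=-98307, T(13)=-196605, T(14)=-393219; answer -393219
Stage 3: A2 = -393219; w = 21771; 21771 = 3^2 * 41 * 59; sigma = (1 + 3 + 9) * (1 + 41) * (1 + 59) = 13 * 42 * 60 = 32760; answer 32760

32760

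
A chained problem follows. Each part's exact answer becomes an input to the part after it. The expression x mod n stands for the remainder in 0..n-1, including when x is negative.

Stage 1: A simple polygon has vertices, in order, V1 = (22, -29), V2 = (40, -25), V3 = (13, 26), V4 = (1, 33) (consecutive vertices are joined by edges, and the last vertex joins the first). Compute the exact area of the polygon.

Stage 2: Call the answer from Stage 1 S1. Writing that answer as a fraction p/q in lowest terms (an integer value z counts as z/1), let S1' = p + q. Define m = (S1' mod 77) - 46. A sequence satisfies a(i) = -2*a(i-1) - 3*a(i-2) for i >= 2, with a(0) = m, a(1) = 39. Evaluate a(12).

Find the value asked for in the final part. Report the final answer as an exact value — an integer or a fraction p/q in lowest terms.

Stage 1: cross terms: (22*-25 - 40*-29)=610, (40*26 - 13*-25)=1365, (13*33 - 1*26)=403, (1*-29 - 22*33)=-755; twice the area = |1623| = 1623; area = 1623/2; answer 1623/2
Stage 2: S1 = 1623/2; threaded value p + q = 1625; m = -38; a(2) = -2*(39) - 3*(-38) = 36; iterating: a(2)=36, a(3)=-189, a(4)=270, a(5)=27, a(6)=-864, a(7)=1647, a(8)=-702, a(9)=-3537, a(10)=9180, a(11)=-7749, a(12)=-12042; answer -12042

-12042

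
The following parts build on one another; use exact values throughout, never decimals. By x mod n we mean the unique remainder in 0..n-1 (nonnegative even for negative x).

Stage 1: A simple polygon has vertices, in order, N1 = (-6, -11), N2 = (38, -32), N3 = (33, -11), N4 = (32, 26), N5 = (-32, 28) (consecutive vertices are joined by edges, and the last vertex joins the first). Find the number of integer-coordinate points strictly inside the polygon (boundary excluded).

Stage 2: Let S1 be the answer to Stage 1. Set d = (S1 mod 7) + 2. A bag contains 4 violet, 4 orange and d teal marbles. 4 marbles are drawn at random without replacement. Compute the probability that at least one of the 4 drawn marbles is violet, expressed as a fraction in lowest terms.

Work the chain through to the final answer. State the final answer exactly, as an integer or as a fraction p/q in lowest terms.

13/14

Stage 1: cross terms: (-6*-32 - 38*-11)=610, (38*-11 - 33*-32)=638, (33*26 - 32*-11)=1210, (32*28 - -32*26)=1728, (-32*-11 - -6*28)=520; twice the area = |4706| = 4706; area = 2353; boundary points = 1 + 1 + 1 + 2 + 13 = 18; strictly interior points = area - boundary/2 + 1 = 2345; answer 2345
Stage 2: S1 = 2345; d = 2; total draws C(10,4) = 210; complement C(6,4) = 15; favorable 210 - 15 = 195; P = 13/14; answer 13/14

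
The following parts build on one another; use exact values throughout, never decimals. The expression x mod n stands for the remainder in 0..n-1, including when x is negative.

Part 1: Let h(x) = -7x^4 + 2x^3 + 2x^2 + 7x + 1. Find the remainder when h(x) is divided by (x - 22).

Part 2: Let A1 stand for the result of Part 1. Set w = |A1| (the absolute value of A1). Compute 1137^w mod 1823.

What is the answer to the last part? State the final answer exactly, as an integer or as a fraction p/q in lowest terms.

1273

Part 1: remainder = value at the root: -7*(22)^4 + 2*(22)^3 + 2*(22)^2 + 7*(22)^1 + 1 = (-1639792) + (21296) + (968) + (154) + (1) = -1617373; answer -1617373
Part 2: A1 = -1617373; w = 1617373; squarings mod 1823: 1137^1=1137, 1137^2=262, 1137^4=1193, 1137^8=1309, 1137^16=1684, 1137^32=1091, 1137^64=1685, 1137^128=814, 1137^256=847, 1137^512=970, 1137^1024=232, 1137^2048=957, 1137^4096=703, 1137^8192=176, 1137^16384=1808, 1137^32768=225, 1137^65536=1404, 1137^131072=553, 1137^262144=1368, 1137^524288=1026, 1137^1048576=805; 1137^1617373 = 1137^1 * 1137^4 * 1137^8 * 1137^16 * 1137^64 * 1137^128 * 1137^256 * 1137^1024 * 1137^2048 * 1137^8192 * 1137^32768 * 1137^524288 * 1137^1048576 = 1273 (mod 1823); answer 1273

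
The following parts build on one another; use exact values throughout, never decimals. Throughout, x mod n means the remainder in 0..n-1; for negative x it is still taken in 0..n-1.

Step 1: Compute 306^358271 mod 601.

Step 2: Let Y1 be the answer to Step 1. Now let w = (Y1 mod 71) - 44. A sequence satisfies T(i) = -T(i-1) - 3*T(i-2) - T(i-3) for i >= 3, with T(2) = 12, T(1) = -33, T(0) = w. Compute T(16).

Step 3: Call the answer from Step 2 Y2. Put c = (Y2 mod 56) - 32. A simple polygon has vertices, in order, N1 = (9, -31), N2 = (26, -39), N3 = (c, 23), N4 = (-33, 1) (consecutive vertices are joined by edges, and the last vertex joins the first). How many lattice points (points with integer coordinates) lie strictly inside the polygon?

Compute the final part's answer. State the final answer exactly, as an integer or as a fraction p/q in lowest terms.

Step 1: squarings mod 601: 306^1=306, 306^2=481, 306^4=577, 306^8=576, 306^16=24, 306^32=576, 306^64=24, 306^128=576, 306^256=24, 306^512=576, 306^1024=24, 306^2048=576, 306^4096=24, 306^8192=576, 306^16384=24, 306^32768=576, 306^65536=24, 306^131072=576, 306^262144=24; 306^358271 = 306^1 * 306^2 * 306^4 * 306^8 * 306^16 * 306^32 * 306^64 * 306^256 * 306^512 * 306^1024 * 306^4096 * 306^8192 * 306^16384 * 306^65536 * 306^262144 = 328 (mod 601); answer 328
Step 2: Y1 = 328; w = 0; T(3) = -1*(12) - 3*(-33) - 1*(0) = 87; iterating: T(3)=87, T(4)=-90, T(5)=-183, T(6)=366, T(7)=273, T(8)=-1188, T(9)=3, T(10)=3288, T(11)=-2109, T(12)=-7758, T(13)=10797, T(14)=14586, T(15)=-39219, T(16)=-15336; answer -15336
Step 3: Y2 = -15336; c = -24; cross terms: (9*-39 - 26*-31)=455, (26*23 - -24*-39)=-338, (-24*1 - -33*23)=735, (-33*-31 - 9*1)=1014; twice the area = |1866| = 1866; area = 933; boundary points = 1 + 2 + 1 + 2 = 6; strictly interior points = area - boundary/2 + 1 = 931; answer 931

931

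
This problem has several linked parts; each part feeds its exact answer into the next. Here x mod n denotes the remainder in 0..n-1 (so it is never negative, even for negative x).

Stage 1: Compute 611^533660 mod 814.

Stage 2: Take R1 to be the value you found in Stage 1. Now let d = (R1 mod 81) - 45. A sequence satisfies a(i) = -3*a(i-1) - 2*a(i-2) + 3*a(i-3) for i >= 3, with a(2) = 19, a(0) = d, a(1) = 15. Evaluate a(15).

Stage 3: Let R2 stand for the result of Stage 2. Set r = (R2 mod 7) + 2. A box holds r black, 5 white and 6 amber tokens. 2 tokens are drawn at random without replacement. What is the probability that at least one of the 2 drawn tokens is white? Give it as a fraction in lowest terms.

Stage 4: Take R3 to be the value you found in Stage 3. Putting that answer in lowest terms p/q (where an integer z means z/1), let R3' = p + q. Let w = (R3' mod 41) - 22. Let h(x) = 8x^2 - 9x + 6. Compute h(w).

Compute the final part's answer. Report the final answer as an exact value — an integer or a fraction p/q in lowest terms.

1671

Stage 1: squarings mod 814: 611^1=611, 611^2=509, 611^4=229, 611^8=345, 611^16=181, 611^32=201, 611^64=515, 611^128=675, 611^256=599, 611^512=641, 611^1024=625, 611^2048=719, 611^4096=71, 611^8192=157, 611^16384=229, 611^32768=345, 611^65536=181, 611^131072=201, 611^262144=515, 611^524288=675; 611^533660 = 611^4 * 611^8 * 611^16 * 611^128 * 611^1024 * 611^8192 * 611^524288 = 793 (mod 814); answer 793
Stage 2: R1 = 793; d = 19; a(3) = -3*(19) - 2*(15) + 3*(19) = -30; iterating: a(3)=-30, a(4)=97, a(5)=-174, a(6)=238, a(7)=-75, a(8)=-773, a(9)=3183, a(10)=-8228, a(11)=15999, a(12)=-21992, a(13)=9294, a(14)=64099, a(15)=-276861; answer -276861
Stage 3: R2 = -276861; r = 5; total draws C(16,2) = 120; complement C(11,2) = 55; favorable 120 - 55 = 65; P = 13/24; answer 13/24
Stage 4: R3 = 13/24; threaded value p + q = 37; w = 15; 8*(15)^2 - 9*(15)^1 + 6 = (1800) + (-135) + (6) = 1671; answer 1671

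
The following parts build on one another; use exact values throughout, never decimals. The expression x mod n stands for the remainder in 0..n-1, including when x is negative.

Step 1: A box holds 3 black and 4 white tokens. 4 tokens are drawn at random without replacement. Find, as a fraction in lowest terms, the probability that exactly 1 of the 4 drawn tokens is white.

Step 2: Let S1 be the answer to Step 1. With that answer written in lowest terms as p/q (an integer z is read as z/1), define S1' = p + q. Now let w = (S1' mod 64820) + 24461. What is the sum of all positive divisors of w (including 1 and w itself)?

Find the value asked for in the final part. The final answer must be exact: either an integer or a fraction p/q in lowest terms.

62244

Step 1: total draws C(7,4) = 35; favorable C(4,1)*C(3,3) = 4; P = 4/35; answer 4/35
Step 2: S1 = 4/35; threaded value p + q = 39; w = 24500; 24500 = 2^2 * 5^3 * 7^2; sigma = (1 + 2 + 4) * (1 + 5 + 25 + 125) * (1 + 7 + 49) = 7 * 156 * 57 = 62244; answer 62244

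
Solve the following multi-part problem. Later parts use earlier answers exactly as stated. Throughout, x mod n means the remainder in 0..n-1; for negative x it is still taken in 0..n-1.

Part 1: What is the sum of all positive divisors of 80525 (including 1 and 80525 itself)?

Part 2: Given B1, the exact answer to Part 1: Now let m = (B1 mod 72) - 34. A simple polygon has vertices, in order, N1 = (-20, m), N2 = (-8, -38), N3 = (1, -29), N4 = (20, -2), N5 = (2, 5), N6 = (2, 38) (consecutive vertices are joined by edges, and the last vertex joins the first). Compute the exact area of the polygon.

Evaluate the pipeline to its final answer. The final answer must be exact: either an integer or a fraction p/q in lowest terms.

Part 1: 80525 = 5^2 * 3221; sigma = (1 + 5 + 25) * (1 + 3221) = 31 * 3222 = 99882; answer 99882
Part 2: B1 = 99882; m = -16; cross terms: (-20*-38 - -8*-16)=632, (-8*-29 - 1*-38)=270, (1*-2 - 20*-29)=578, (20*5 - 2*-2)=104, (2*38 - 2*5)=66, (2*-16 - -20*38)=728; twice the area = |2378| = 2378; area = 1189; answer 1189

1189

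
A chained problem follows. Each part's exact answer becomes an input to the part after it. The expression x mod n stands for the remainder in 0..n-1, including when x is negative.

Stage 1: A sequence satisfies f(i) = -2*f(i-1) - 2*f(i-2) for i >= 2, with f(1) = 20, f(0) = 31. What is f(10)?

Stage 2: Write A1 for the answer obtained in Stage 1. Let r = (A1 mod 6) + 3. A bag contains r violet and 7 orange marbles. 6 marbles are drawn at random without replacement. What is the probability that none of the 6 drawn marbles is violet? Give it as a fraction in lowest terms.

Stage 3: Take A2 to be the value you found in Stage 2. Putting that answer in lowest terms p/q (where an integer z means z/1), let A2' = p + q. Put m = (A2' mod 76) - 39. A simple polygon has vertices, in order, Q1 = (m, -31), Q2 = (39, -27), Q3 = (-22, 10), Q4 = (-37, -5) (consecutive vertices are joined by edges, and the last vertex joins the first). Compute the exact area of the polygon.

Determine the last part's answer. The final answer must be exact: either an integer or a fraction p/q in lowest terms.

1404

Stage 1: f(2) = -2*(20) - 2*(31) = -102; iterating: f(2)=-102, f(3)=164, f(4)=-124, f(5)=-80, f(6)=408, f(7)=-656, f(8)=496, f(9)=320, f(10)=-1632; answer -1632
Stage 2: A1 = -1632; r = 3; total draws C(10,6) = 210; favorable C(7,6) = 7; P = 1/30; answer 1/30
Stage 3: A2 = 1/30; threaded value p + q = 31; m = -8; cross terms: (-8*-27 - 39*-31)=1425, (39*10 - -22*-27)=-204, (-22*-5 - -37*10)=480, (-37*-31 - -8*-5)=1107; twice the area = |2808| = 2808; area = 1404; answer 1404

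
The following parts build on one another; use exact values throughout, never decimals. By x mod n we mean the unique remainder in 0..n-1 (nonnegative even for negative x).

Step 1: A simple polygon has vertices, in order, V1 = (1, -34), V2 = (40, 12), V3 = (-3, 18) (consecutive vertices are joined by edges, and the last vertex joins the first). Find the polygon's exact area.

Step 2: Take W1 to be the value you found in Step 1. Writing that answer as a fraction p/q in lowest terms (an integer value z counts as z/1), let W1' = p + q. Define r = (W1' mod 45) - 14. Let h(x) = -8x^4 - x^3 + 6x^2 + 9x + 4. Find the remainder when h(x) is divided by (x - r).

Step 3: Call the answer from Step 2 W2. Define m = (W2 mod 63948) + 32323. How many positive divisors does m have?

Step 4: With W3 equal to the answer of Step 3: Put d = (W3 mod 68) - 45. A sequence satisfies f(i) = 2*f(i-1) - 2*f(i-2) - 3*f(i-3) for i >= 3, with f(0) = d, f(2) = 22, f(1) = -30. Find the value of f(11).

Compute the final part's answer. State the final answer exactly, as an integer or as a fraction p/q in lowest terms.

56888

Step 1: cross terms: (1*12 - 40*-34)=1372, (40*18 - -3*12)=756, (-3*-34 - 1*18)=84; twice the area = |2212| = 2212; area = 1106; answer 1106
Step 2: W1 = 1106; threaded value p + q = 1107; r = 13; remainder = value at the root: -8*(13)^4 - 1*(13)^3 + 6*(13)^2 + 9*(13)^1 + 4 = (-228488) + (-2197) + (1014) + (117) + (4) = -229550; answer -229550
Step 3: W2 = -229550; m = 58565; 58565 = 5 * 13 * 17 * 53; number of divisors = (1+1) * (1+1) * (1+1) * (1+1) = 16; answer 16
Step 4: W3 = 16; d = -29; f(3) = 2*(22) - 2*(-30) - 3*(-29) = 191; iterating: f(3)=191, f(4)=428, f(5)=408, f(6)=-613, f(7)=-3326, f(8)=-6650, f(9)=-4809, f(10)=13660, f(11)=56888; answer 56888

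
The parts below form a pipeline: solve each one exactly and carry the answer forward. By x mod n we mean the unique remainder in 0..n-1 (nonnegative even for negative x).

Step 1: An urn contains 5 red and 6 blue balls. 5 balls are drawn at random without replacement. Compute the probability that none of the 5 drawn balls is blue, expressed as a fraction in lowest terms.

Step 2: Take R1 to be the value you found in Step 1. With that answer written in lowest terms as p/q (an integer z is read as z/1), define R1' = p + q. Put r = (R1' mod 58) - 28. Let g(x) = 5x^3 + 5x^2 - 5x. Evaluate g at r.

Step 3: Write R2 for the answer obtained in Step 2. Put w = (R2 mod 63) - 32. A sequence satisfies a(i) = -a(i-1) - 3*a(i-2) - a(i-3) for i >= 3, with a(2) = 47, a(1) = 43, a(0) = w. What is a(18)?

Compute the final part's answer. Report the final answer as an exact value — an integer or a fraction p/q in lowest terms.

-176881

Step 1: total draws C(11,5) = 462; favorable C(5,5) = 1; P = 1/462; answer 1/462
Step 2: R1 = 1/462; threaded value p + q = 463; r = 29; 5*(29)^3 + 5*(29)^2 - 5*(29)^1 = (121945) + (4205) + (-145) = 126005; answer 126005
Step 3: R2 = 126005; w = -27; a(3) = -1*(47) - 3*(43) - 1*(-27) = -149; iterating: a(3)=-149, a(4)=-35, a(5)=435, a(6)=-181, a(7)=-1089, a(8)=1197, a(9)=2251, a(10)=-4753, a(11)=-3197, a(12)=15205, a(13)=-861, a(14)=-41557, a(15)=28935, a(16)=96597, a(17)=-141845, a(18)=-176881; answer -176881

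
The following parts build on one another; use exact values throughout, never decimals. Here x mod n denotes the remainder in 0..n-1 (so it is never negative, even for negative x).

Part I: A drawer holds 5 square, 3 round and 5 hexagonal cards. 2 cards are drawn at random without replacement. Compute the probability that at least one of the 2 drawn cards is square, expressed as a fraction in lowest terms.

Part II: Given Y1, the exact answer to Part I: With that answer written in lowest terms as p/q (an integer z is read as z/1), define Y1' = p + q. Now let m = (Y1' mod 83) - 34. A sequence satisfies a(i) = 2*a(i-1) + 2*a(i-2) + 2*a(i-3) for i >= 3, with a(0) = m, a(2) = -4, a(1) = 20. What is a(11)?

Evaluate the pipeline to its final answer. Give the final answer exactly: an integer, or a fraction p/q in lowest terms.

386048

Part I: total draws C(13,2) = 78; complement C(8,2) = 28; favorable 78 - 28 = 50; P = 25/39; answer 25/39
Part II: Y1 = 25/39; threaded value p + q = 64; m = 30; a(3) = 2*(-4) + 2*(20) + 2*(30) = 92; iterating: a(3)=92, a(4)=216, a(5)=608, a(6)=1832, a(7)=5312, a(8)=15504, a(9)=45296, a(10)=132224, a(11)=386048; answer 386048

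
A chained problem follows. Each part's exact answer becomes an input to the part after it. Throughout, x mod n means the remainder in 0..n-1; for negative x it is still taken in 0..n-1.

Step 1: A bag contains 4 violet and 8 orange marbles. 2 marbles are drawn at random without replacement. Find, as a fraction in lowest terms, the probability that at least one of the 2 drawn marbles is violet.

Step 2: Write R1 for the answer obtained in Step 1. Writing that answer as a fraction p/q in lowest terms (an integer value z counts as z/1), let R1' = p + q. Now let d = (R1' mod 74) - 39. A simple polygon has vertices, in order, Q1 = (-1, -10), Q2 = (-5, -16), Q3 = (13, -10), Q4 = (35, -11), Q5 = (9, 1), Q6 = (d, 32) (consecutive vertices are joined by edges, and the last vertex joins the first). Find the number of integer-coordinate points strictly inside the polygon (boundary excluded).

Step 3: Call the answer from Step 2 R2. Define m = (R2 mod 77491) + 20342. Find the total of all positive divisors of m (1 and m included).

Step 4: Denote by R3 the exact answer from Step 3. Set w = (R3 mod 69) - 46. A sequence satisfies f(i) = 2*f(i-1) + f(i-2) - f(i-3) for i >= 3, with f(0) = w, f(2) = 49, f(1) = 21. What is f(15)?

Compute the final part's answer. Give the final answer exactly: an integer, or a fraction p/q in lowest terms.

2460269

Step 1: total draws C(12,2) = 66; complement C(8,2) = 28; favorable 66 - 28 = 38; P = 19/33; answer 19/33
Step 2: R1 = 19/33; threaded value p + q = 52; d = 13; cross terms: (-1*-16 - -5*-10)=-34, (-5*-10 - 13*-16)=258, (13*-11 - 35*-10)=207, (35*1 - 9*-11)=134, (9*32 - 13*1)=275, (13*-10 - -1*32)=-98; twice the area = |742| = 742; area = 371; boundary points = 2 + 6 + 1 + 2 + 1 + 14 = 26; strictly interior points = area - boundary/2 + 1 = 359; answer 359
Step 3: R2 = 359; m = 20701; 20701 = 127 * 163; sigma = (1 + 127) * (1 + 163) = 128 * 164 = 20992; answer 20992
Step 4: R3 = 20992; w = -30; f(3) = 2*(49) + 1*(21) - 1*(-30) = 149; iterating: f(3)=149, f(4)=326, f(5)=752, f(6)=1681, f(7)=3788, f(8)=8505, f(9)=19117, f(10)=42951, f(11)=96514, f(12)=216862, f(13)=487287, f(14)=1094922, f(15)=2460269; answer 2460269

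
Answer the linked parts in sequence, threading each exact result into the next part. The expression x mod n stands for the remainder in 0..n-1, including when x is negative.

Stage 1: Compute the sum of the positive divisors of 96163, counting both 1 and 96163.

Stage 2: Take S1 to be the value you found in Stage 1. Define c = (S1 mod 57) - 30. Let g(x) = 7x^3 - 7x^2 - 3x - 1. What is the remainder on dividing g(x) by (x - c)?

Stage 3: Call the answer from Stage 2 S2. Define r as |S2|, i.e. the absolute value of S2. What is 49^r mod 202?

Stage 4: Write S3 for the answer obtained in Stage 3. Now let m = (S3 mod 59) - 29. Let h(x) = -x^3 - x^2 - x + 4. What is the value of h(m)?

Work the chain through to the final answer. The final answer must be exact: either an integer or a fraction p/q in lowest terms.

Stage 1: 96163 = 23 * 37 * 113; sigma = (1 + 23) * (1 + 37) * (1 + 113) = 24 * 38 * 114 = 103968; answer 103968
Stage 2: S1 = 103968; c = -30; remainder = value at the root: 7*(-30)^3 - 7*(-30)^2 - 3*(-30)^1 - 1 = (-189000) + (-6300) + (90) + (-1) = -195211; answer -195211
Stage 3: S2 = -195211; r = 195211; squarings mod 202: 49^1=49, 49^2=179, 49^4=125, 49^8=71, 49^16=193, 49^32=81, 49^64=97, 49^128=117, 49^256=155, 49^512=189, 49^1024=169, 49^2048=79, 49^4096=181, 49^8192=37, 49^16384=157, 49^32768=5, 49^65536=25, 49^131072=19; 49^195211 = 49^1 * 49^2 * 49^8 * 49^128 * 49^512 * 49^2048 * 49^4096 * 49^8192 * 49^16384 * 49^32768 * 49^131072 = 177 (mod 202); answer 177
Stage 4: S3 = 177; m = -29; -1*(-29)^3 - 1*(-29)^2 - 1*(-29)^1 + 4 = (24389) + (-841) + (29) + (4) = 23581; answer 23581

23581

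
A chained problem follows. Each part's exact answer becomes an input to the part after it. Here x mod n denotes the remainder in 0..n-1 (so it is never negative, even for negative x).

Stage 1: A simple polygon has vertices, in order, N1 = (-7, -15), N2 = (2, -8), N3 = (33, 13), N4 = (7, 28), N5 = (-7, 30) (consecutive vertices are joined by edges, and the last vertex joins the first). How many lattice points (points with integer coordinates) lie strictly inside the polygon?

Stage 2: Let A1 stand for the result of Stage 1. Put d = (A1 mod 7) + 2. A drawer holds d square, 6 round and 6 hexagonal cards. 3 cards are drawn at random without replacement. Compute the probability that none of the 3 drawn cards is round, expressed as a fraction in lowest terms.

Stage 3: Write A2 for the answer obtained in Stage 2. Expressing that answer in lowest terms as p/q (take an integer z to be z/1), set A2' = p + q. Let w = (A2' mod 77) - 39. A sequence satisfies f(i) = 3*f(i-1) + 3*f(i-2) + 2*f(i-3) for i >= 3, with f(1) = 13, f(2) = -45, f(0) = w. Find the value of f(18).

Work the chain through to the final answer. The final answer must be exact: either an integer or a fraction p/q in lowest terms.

-103527390426

Stage 1: cross terms: (-7*-8 - 2*-15)=86, (2*13 - 33*-8)=290, (33*28 - 7*13)=833, (7*30 - -7*28)=406, (-7*-15 - -7*30)=315; twice the area = |1930| = 1930; area = 965; boundary points = 1 + 1 + 1 + 2 + 45 = 50; strictly interior points = area - boundary/2 + 1 = 941; answer 941
Stage 2: A1 = 941; d = 5; total draws C(17,3) = 680; favorable C(11,3) = 165; P = 33/136; answer 33/136
Stage 3: A2 = 33/136; threaded value p + q = 169; w = -24; f(3) = 3*(-45) + 3*(13) + 2*(-24) = -144; iterating: f(3)=-144, f(4)=-541, f(5)=-2145, f(6)=-8346, f(7)=-32555, f(8)=-126993, f(9)=-495336, f(10)=-1932097, f(11)=-7536285, f(12)=-29395818, f(13)=-114660503, f(14)=-447241533, f(15)=-1744497744, f(16)=-6804538837, f(17)=-26541592809, f(18)=-103527390426; answer -103527390426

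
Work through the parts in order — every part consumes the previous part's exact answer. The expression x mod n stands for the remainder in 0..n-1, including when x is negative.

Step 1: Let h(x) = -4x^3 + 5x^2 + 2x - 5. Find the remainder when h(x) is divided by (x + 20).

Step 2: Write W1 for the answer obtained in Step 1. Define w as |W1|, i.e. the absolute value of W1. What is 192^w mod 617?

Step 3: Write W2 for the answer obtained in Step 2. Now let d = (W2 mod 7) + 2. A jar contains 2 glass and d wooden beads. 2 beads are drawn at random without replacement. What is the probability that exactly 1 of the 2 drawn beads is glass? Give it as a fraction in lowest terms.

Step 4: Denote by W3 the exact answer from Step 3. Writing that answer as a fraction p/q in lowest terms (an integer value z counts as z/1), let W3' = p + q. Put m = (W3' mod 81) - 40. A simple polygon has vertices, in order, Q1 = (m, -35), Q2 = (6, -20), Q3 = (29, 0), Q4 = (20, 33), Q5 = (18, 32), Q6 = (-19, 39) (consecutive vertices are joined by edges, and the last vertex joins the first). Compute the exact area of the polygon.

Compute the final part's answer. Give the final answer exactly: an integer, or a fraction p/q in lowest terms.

4653/2

Step 1: remainder = value at the root: -4*(-20)^3 + 5*(-20)^2 + 2*(-20)^1 - 5 = (32000) + (2000) + (-40) + (-5) = 33955; answer 33955
Step 2: W1 = 33955; w = 33955; squarings mod 617: 192^1=192, 192^2=461, 192^4=273, 192^8=489, 192^16=342, 192^32=351, 192^64=418, 192^128=113, 192^256=429, 192^512=175, 192^1024=392, 192^2048=31, 192^4096=344, 192^8192=489, 192^16384=342, 192^32768=351; 192^33955 = 192^1 * 192^2 * 192^32 * 192^128 * 192^1024 * 192^32768 = 432 (mod 617); answer 432
Step 3: W2 = 432; d = 7; total draws C(9,2) = 36; favorable C(2,1)*C(7,1) = 14; P = 7/18; answer 7/18
Step 4: W3 = 7/18; threaded value p + q = 25; m = -15; cross terms: (-15*-20 - 6*-35)=510, (6*0 - 29*-20)=580, (29*33 - 20*0)=957, (20*32 - 18*33)=46, (18*39 - -19*32)=1310, (-19*-35 - -15*39)=1250; twice the area = |4653| = 4653; area = 4653/2; answer 4653/2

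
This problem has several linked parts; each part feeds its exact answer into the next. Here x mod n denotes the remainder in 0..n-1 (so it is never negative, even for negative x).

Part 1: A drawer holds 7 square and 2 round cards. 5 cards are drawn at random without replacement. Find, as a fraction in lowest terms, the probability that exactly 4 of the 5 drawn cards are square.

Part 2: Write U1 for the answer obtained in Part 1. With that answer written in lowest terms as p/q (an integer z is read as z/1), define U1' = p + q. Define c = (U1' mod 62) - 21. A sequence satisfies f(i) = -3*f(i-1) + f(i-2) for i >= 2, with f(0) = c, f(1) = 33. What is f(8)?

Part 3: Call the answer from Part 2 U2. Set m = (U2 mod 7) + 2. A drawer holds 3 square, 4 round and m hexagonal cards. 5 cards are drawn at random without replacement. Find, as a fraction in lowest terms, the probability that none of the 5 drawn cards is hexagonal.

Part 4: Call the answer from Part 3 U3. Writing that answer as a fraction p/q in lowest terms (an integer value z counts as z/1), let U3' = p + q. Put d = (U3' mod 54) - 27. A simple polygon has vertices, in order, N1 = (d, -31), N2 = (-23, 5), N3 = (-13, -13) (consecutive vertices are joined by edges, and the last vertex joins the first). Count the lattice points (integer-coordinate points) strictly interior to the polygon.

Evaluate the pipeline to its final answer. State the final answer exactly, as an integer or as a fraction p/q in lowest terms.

151

Part 1: total draws C(9,5) = 126; favorable C(7,4)*C(2,1) = 70; P = 5/9; answer 5/9
Part 2: U1 = 5/9; threaded value p + q = 14; c = -7; f(2) = -3*(33) + 1*(-7) = -106; iterating: f(2)=-106, f(3)=351, f(4)=-1159, f(5)=3828, f(6)=-12643, f(7)=41757, f(8)=-137914; answer -137914
Part 3: U2 = -137914; m = 2; total draws C(9,5) = 126; favorable C(7,5) = 21; P = 1/6; answer 1/6
Part 4: U3 = 1/6; threaded value p + q = 7; d = -20; cross terms: (-20*5 - -23*-31)=-813, (-23*-13 - -13*5)=364, (-13*-31 - -20*-13)=143; twice the area = |-306| = 306; area = 153; boundary points = 3 + 2 + 1 = 6; strictly interior points = area - boundary/2 + 1 = 151; answer 151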